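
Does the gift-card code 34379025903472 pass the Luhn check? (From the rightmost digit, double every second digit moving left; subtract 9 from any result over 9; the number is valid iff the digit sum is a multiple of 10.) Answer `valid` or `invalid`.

invalid

From the right, keep odd positions and double even positions (subtract 9 from any doubled value over 9):
  doubled (positions 2,4,...): 5 6 9 4 9 6 6 → sum 45
  kept (positions 1,3,...): 2 4 0 5 0 7 4 → sum 22
Total = 67.
67 mod 10 = 7, so the number is invalid.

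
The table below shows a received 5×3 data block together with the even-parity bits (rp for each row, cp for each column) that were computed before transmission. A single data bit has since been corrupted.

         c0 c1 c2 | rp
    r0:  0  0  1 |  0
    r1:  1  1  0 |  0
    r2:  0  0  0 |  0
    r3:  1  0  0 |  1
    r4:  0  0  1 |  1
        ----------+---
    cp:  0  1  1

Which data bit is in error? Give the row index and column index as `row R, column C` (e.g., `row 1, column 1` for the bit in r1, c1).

row 0, column 2

Recompute each row's even parity and compare to rp:
  r0: data parity 1, sent rp 0 → mismatch
  r1: data parity 0, sent rp 0 → ok
  r2: data parity 0, sent rp 0 → ok
  r3: data parity 1, sent rp 1 → ok
  r4: data parity 1, sent rp 1 → ok
Recompute each column's even parity and compare to cp:
  c0: data parity 0, sent cp 0 → ok
  c1: data parity 1, sent cp 1 → ok
  c2: data parity 0, sent cp 1 → mismatch
Exactly one row (r0) and one column (c2) fail → the flipped bit is at their intersection.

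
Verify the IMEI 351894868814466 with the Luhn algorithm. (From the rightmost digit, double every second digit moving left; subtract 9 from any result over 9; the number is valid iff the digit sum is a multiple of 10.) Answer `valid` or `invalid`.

invalid

From the right, keep odd positions and double even positions (subtract 9 from any doubled value over 9):
  doubled (positions 2,4,...): 3 8 7 3 8 7 1 → sum 37
  kept (positions 1,3,...): 6 4 1 8 8 9 1 3 → sum 40
Total = 77.
77 mod 10 = 7, so the number is invalid.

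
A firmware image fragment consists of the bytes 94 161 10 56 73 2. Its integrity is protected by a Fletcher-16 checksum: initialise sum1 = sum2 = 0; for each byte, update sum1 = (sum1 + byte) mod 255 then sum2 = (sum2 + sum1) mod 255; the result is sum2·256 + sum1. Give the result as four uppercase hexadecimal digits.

Running sums (mod 255):
  after byte 0 (94): sum1=94, sum2=94
  after byte 1 (161): sum1=0, sum2=94
  after byte 2 (10): sum1=10, sum2=104
  after byte 3 (56): sum1=66, sum2=170
  after byte 4 (73): sum1=139, sum2=54
  after byte 5 (2): sum1=141, sum2=195
Checksum = sum2·256 + sum1 = 195·256 + 141 = 50061 = 0xC38D.

C38D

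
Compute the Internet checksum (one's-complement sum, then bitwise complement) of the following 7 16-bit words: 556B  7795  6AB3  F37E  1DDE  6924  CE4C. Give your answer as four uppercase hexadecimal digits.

7F7D

One's-complement addition (fold any carry out of bit 15 back into bit 0):
  0x556B + 0x7795 = 0x0CD00
  0xCD00 + 0x6AB3 = 0x137B3 → wrap carry → 0x37B4
  0x37B4 + 0xF37E = 0x12B32 → wrap carry → 0x2B33
  0x2B33 + 0x1DDE = 0x04911
  0x4911 + 0x6924 = 0x0B235
  0xB235 + 0xCE4C = 0x18081 → wrap carry → 0x8082
One's-complement sum = 0x8082.
Checksum = ~0x8082 & 0xFFFF = 0x7F7D.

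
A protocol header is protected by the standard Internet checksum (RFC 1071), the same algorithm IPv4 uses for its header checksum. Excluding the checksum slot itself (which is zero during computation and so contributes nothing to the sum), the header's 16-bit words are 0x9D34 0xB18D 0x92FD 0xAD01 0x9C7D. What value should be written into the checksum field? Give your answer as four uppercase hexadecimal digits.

One's-complement addition (fold any carry out of bit 15 back into bit 0):
  0x9D34 + 0xB18D = 0x14EC1 → wrap carry → 0x4EC2
  0x4EC2 + 0x92FD = 0x0E1BF
  0xE1BF + 0xAD01 = 0x18EC0 → wrap carry → 0x8EC1
  0x8EC1 + 0x9C7D = 0x12B3E → wrap carry → 0x2B3F
One's-complement sum = 0x2B3F.
Checksum = ~0x2B3F & 0xFFFF = 0xD4C0.

D4C0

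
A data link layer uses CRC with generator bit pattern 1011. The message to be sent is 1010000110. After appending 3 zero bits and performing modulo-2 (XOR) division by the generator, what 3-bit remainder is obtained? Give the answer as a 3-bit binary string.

101

Append 3 zeros: 1010000110000. Divide by 1011 (XOR where the leading bit is 1):
  pos 0: 1010 XOR 1011 = 0001
  pos 3: 1000 XOR 1011 = 0011
  pos 5: 1111 XOR 1011 = 0100
  pos 6: 1000 XOR 1011 = 0011
  pos 8: 1100 XOR 1011 = 0111
  pos 9: 1110 XOR 1011 = 0101
Remainder (last 3 bits) = 101. This is the CRC / FCS.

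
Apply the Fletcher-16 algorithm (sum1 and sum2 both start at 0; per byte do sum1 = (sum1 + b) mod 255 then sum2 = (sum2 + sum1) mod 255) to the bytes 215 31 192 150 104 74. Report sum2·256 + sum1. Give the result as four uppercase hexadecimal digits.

8C01

Running sums (mod 255):
  after byte 0 (215): sum1=215, sum2=215
  after byte 1 (31): sum1=246, sum2=206
  after byte 2 (192): sum1=183, sum2=134
  after byte 3 (150): sum1=78, sum2=212
  after byte 4 (104): sum1=182, sum2=139
  after byte 5 (74): sum1=1, sum2=140
Checksum = sum2·256 + sum1 = 140·256 + 1 = 35841 = 0x8C01.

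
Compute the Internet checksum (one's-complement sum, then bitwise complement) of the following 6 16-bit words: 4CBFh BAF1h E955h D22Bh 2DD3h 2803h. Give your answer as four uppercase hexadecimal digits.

E6F6

One's-complement addition (fold any carry out of bit 15 back into bit 0):
  0x4CBF + 0xBAF1 = 0x107B0 → wrap carry → 0x07B1
  0x07B1 + 0xE955 = 0x0F106
  0xF106 + 0xD22B = 0x1C331 → wrap carry → 0xC332
  0xC332 + 0x2DD3 = 0x0F105
  0xF105 + 0x2803 = 0x11908 → wrap carry → 0x1909
One's-complement sum = 0x1909.
Checksum = ~0x1909 & 0xFFFF = 0xE6F6.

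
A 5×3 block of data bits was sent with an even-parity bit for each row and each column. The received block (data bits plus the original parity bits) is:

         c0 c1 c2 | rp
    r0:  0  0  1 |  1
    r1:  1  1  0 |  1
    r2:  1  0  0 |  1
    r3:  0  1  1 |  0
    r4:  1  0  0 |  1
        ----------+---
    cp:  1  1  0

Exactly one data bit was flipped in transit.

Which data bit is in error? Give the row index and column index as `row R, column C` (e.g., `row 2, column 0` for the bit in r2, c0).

Recompute each row's even parity and compare to rp:
  r0: data parity 1, sent rp 1 → ok
  r1: data parity 0, sent rp 1 → mismatch
  r2: data parity 1, sent rp 1 → ok
  r3: data parity 0, sent rp 0 → ok
  r4: data parity 1, sent rp 1 → ok
Recompute each column's even parity and compare to cp:
  c0: data parity 1, sent cp 1 → ok
  c1: data parity 0, sent cp 1 → mismatch
  c2: data parity 0, sent cp 0 → ok
Exactly one row (r1) and one column (c1) fail → the flipped bit is at their intersection.

row 1, column 1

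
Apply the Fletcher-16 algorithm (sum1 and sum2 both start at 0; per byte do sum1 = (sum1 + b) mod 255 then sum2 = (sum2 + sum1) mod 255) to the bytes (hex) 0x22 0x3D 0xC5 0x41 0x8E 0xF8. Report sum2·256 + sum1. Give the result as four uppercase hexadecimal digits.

EFED

Running sums (mod 255):
  after byte 0 (0x22): sum1=34, sum2=34
  after byte 1 (0x3D): sum1=95, sum2=129
  after byte 2 (0xC5): sum1=37, sum2=166
  after byte 3 (0x41): sum1=102, sum2=13
  after byte 4 (0x8E): sum1=244, sum2=2
  after byte 5 (0xF8): sum1=237, sum2=239
Checksum = sum2·256 + sum1 = 239·256 + 237 = 61421 = 0xEFED.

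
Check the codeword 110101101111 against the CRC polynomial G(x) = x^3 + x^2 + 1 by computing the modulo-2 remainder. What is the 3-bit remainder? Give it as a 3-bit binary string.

Modulo-2 division of 110101101111 by 1101:
  pos 0: 1101 XOR 1101 = 0000
  pos 5: 1101 XOR 1101 = 0000
Remainder = 111 (nonzero — an error is detected).

111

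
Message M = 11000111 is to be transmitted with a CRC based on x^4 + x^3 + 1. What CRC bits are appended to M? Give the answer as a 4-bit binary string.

1010

Append 4 zeros: 110001110000. Divide by 11001 (XOR where the leading bit is 1):
  pos 0: 11000 XOR 11001 = 00001
  pos 4: 11110 XOR 11001 = 00111
  pos 6: 11100 XOR 11001 = 00101
Remainder (last 4 bits) = 1010. This is the CRC / FCS.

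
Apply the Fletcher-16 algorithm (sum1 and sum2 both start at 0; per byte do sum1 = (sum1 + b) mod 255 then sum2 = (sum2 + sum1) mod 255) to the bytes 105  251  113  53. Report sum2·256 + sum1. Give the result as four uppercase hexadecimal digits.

Running sums (mod 255):
  after byte 0 (105): sum1=105, sum2=105
  after byte 1 (251): sum1=101, sum2=206
  after byte 2 (113): sum1=214, sum2=165
  after byte 3 (53): sum1=12, sum2=177
Checksum = sum2·256 + sum1 = 177·256 + 12 = 45324 = 0xB10C.

B10C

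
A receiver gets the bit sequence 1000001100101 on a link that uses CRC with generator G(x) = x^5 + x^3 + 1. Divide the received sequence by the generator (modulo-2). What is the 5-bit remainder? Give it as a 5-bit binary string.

Modulo-2 division of 1000001100101 by 101001:
  pos 0: 100000 XOR 101001 = 001001
  pos 2: 100111 XOR 101001 = 001110
  pos 4: 111000 XOR 101001 = 010001
  pos 5: 100011 XOR 101001 = 001010
  pos 7: 101001 XOR 101001 = 000000
Remainder = 00000 (zero — the frame passes the CRC check).

00000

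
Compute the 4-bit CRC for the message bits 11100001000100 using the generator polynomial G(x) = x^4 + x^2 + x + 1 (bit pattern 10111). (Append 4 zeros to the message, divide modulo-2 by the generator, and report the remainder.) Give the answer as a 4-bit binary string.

1101

Append 4 zeros: 111000010001000000. Divide by 10111 (XOR where the leading bit is 1):
  pos 0: 11100 XOR 10111 = 01011
  pos 1: 10110 XOR 10111 = 00001
  pos 5: 10100 XOR 10111 = 00011
  pos 8: 11010 XOR 10111 = 01101
  pos 9: 11010 XOR 10111 = 01101
  pos 10: 11010 XOR 10111 = 01101
  pos 11: 11010 XOR 10111 = 01101
  pos 12: 11010 XOR 10111 = 01101
  pos 13: 11010 XOR 10111 = 01101
Remainder (last 4 bits) = 1101. This is the CRC / FCS.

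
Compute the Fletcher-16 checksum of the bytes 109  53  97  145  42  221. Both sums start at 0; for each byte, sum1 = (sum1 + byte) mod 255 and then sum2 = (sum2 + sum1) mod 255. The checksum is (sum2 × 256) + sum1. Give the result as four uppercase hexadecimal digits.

Running sums (mod 255):
  after byte 0 (109): sum1=109, sum2=109
  after byte 1 (53): sum1=162, sum2=16
  after byte 2 (97): sum1=4, sum2=20
  after byte 3 (145): sum1=149, sum2=169
  after byte 4 (42): sum1=191, sum2=105
  after byte 5 (221): sum1=157, sum2=7
Checksum = sum2·256 + sum1 = 7·256 + 157 = 1949 = 0x079D.

079D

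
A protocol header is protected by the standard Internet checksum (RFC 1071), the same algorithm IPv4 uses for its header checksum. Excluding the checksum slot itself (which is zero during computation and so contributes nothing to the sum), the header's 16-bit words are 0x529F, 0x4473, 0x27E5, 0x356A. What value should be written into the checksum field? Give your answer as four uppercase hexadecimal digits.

0B9E

One's-complement addition (fold any carry out of bit 15 back into bit 0):
  0x529F + 0x4473 = 0x09712
  0x9712 + 0x27E5 = 0x0BEF7
  0xBEF7 + 0x356A = 0x0F461
One's-complement sum = 0xF461.
Checksum = ~0xF461 & 0xFFFF = 0x0B9E.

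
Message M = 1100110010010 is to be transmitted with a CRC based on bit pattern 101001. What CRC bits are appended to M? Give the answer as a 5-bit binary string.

10000

Append 5 zeros: 110011001001000000. Divide by 101001 (XOR where the leading bit is 1):
  pos 0: 110011 XOR 101001 = 011010
  pos 1: 110100 XOR 101001 = 011101
  pos 2: 111010 XOR 101001 = 010011
  pos 3: 100111 XOR 101001 = 001110
  pos 5: 111000 XOR 101001 = 010001
  pos 6: 100011 XOR 101001 = 001010
  pos 8: 101000 XOR 101001 = 000001
Remainder (last 5 bits) = 10000. This is the CRC / FCS.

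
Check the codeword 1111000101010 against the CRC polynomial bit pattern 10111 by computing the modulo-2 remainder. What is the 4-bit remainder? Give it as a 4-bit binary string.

Modulo-2 division of 1111000101010 by 10111:
  pos 0: 11110 XOR 10111 = 01001
  pos 1: 10010 XOR 10111 = 00101
  pos 3: 10101 XOR 10111 = 00010
  pos 6: 10010 XOR 10111 = 00101
  pos 8: 10110 XOR 10111 = 00001
Remainder = 0001 (nonzero — an error is detected).

0001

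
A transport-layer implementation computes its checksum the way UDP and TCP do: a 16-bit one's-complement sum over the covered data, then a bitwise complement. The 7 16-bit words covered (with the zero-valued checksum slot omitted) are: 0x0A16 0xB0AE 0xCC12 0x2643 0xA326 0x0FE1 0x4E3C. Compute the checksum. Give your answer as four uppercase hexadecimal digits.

51A1

One's-complement addition (fold any carry out of bit 15 back into bit 0):
  0x0A16 + 0xB0AE = 0x0BAC4
  0xBAC4 + 0xCC12 = 0x186D6 → wrap carry → 0x86D7
  0x86D7 + 0x2643 = 0x0AD1A
  0xAD1A + 0xA326 = 0x15040 → wrap carry → 0x5041
  0x5041 + 0x0FE1 = 0x06022
  0x6022 + 0x4E3C = 0x0AE5E
One's-complement sum = 0xAE5E.
Checksum = ~0xAE5E & 0xFFFF = 0x51A1.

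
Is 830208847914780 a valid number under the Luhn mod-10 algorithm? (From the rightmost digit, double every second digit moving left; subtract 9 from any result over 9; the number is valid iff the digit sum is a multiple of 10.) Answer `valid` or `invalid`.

From the right, keep odd positions and double even positions (subtract 9 from any doubled value over 9):
  doubled (positions 2,4,...): 7 8 9 8 7 4 6 → sum 49
  kept (positions 1,3,...): 0 7 1 7 8 0 0 8 → sum 31
Total = 80.
80 mod 10 = 0, so the number is valid.

valid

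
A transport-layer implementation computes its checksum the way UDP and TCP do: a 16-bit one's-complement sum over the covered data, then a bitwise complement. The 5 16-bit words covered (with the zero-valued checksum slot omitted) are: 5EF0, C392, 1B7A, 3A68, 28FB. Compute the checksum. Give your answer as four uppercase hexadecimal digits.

One's-complement addition (fold any carry out of bit 15 back into bit 0):
  0x5EF0 + 0xC392 = 0x12282 → wrap carry → 0x2283
  0x2283 + 0x1B7A = 0x03DFD
  0x3DFD + 0x3A68 = 0x07865
  0x7865 + 0x28FB = 0x0A160
One's-complement sum = 0xA160.
Checksum = ~0xA160 & 0xFFFF = 0x5E9F.

5E9F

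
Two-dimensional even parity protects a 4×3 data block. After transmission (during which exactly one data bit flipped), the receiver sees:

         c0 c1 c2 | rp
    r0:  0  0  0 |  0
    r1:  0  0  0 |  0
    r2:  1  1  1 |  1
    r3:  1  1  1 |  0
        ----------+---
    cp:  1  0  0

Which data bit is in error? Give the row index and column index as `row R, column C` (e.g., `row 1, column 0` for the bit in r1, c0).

row 3, column 0

Recompute each row's even parity and compare to rp:
  r0: data parity 0, sent rp 0 → ok
  r1: data parity 0, sent rp 0 → ok
  r2: data parity 1, sent rp 1 → ok
  r3: data parity 1, sent rp 0 → mismatch
Recompute each column's even parity and compare to cp:
  c0: data parity 0, sent cp 1 → mismatch
  c1: data parity 0, sent cp 0 → ok
  c2: data parity 0, sent cp 0 → ok
Exactly one row (r3) and one column (c0) fail → the flipped bit is at their intersection.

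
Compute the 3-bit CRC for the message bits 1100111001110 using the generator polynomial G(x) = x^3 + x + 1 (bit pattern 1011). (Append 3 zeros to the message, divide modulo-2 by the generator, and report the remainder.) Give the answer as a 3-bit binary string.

Append 3 zeros: 1100111001110000. Divide by 1011 (XOR where the leading bit is 1):
  pos 0: 1100 XOR 1011 = 0111
  pos 1: 1111 XOR 1011 = 0100
  pos 2: 1001 XOR 1011 = 0010
  pos 4: 1010 XOR 1011 = 0001
  pos 7: 1011 XOR 1011 = 0000
  pos 11: 1000 XOR 1011 = 0011
Remainder (last 3 bits) = 110. This is the CRC / FCS.

110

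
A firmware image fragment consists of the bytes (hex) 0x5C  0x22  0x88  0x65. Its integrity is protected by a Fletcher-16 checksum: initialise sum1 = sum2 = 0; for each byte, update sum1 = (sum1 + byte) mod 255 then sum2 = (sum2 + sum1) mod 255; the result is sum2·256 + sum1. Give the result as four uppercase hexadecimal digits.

Running sums (mod 255):
  after byte 0 (0x5C): sum1=92, sum2=92
  after byte 1 (0x22): sum1=126, sum2=218
  after byte 2 (0x88): sum1=7, sum2=225
  after byte 3 (0x65): sum1=108, sum2=78
Checksum = sum2·256 + sum1 = 78·256 + 108 = 20076 = 0x4E6C.

4E6C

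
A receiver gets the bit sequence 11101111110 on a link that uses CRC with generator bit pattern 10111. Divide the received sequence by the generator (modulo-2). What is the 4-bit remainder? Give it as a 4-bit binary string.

Modulo-2 division of 11101111110 by 10111:
  pos 0: 11101 XOR 10111 = 01010
  pos 1: 10101 XOR 10111 = 00010
  pos 4: 10111 XOR 10111 = 00000
Remainder = 0010 (nonzero — an error is detected).

0010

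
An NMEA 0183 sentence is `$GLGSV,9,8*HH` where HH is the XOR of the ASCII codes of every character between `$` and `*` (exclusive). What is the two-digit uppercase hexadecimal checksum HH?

48

XOR the ASCII codes of the payload characters:
  'G' = 0x47 → acc = 0x47
  'L' = 0x4C → acc = 0x0B
  'G' = 0x47 → acc = 0x4C
  'S' = 0x53 → acc = 0x1F
  'V' = 0x56 → acc = 0x49
  ',' = 0x2C → acc = 0x65
  '9' = 0x39 → acc = 0x5C
  ',' = 0x2C → acc = 0x70
  '8' = 0x38 → acc = 0x48
Checksum = 0x48.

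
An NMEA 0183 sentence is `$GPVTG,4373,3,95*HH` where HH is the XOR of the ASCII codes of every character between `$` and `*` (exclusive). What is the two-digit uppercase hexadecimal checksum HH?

42

XOR the ASCII codes of the payload characters:
  'G' = 0x47 → acc = 0x47
  'P' = 0x50 → acc = 0x17
  'V' = 0x56 → acc = 0x41
  'T' = 0x54 → acc = 0x15
  'G' = 0x47 → acc = 0x52
  ',' = 0x2C → acc = 0x7E
  '4' = 0x34 → acc = 0x4A
  '3' = 0x33 → acc = 0x79
  '7' = 0x37 → acc = 0x4E
  '3' = 0x33 → acc = 0x7D
  ',' = 0x2C → acc = 0x51
  '3' = 0x33 → acc = 0x62
  ',' = 0x2C → acc = 0x4E
  '9' = 0x39 → acc = 0x77
  '5' = 0x35 → acc = 0x42
Checksum = 0x42.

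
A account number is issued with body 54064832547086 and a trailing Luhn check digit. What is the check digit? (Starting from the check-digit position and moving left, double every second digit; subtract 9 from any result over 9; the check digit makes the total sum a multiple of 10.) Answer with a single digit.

5

Partial digits right→left: 6 8 0 7 4 5 2 3 8 4 6 0 4 5
Double every second digit counting from the check-digit position (so the 1st, 3rd, 5th, ... of the partial from the right).
  doubled (with −9 where >9): 3 0 8 4 7 3 8 → sum 33
  kept as-is: 8 7 5 3 4 0 5 → sum 32
Total = 33 + 32 = 65.
Check digit = (10 − (65 mod 10)) mod 10 = 5.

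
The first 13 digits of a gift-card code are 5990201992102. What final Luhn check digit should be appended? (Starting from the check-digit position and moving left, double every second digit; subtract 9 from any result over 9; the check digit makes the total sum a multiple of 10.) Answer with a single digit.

Partial digits right→left: 2 0 1 2 9 9 1 0 2 0 9 9 5
Double every second digit counting from the check-digit position (so the 1st, 3rd, 5th, ... of the partial from the right).
  doubled (with −9 where >9): 4 2 9 2 4 9 1 → sum 31
  kept as-is: 0 2 9 0 0 9 → sum 20
Total = 31 + 20 = 51.
Check digit = (10 − (51 mod 10)) mod 10 = 9.

9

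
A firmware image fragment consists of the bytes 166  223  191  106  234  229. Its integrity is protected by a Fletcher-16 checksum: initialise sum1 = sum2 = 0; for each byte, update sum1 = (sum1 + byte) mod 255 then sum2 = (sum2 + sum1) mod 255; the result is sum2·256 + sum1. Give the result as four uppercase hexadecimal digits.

4181

Running sums (mod 255):
  after byte 0 (166): sum1=166, sum2=166
  after byte 1 (223): sum1=134, sum2=45
  after byte 2 (191): sum1=70, sum2=115
  after byte 3 (106): sum1=176, sum2=36
  after byte 4 (234): sum1=155, sum2=191
  after byte 5 (229): sum1=129, sum2=65
Checksum = sum2·256 + sum1 = 65·256 + 129 = 16769 = 0x4181.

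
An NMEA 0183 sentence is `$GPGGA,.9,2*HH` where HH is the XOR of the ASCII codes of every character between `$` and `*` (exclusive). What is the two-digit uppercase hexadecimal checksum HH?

73

XOR the ASCII codes of the payload characters:
  'G' = 0x47 → acc = 0x47
  'P' = 0x50 → acc = 0x17
  'G' = 0x47 → acc = 0x50
  'G' = 0x47 → acc = 0x17
  'A' = 0x41 → acc = 0x56
  ',' = 0x2C → acc = 0x7A
  '.' = 0x2E → acc = 0x54
  '9' = 0x39 → acc = 0x6D
  ',' = 0x2C → acc = 0x41
  '2' = 0x32 → acc = 0x73
Checksum = 0x73.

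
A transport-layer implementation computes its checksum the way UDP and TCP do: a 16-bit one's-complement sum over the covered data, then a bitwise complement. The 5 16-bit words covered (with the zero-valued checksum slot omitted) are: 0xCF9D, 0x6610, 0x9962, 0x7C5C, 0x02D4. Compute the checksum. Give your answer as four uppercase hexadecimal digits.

B1BE

One's-complement addition (fold any carry out of bit 15 back into bit 0):
  0xCF9D + 0x6610 = 0x135AD → wrap carry → 0x35AE
  0x35AE + 0x9962 = 0x0CF10
  0xCF10 + 0x7C5C = 0x14B6C → wrap carry → 0x4B6D
  0x4B6D + 0x02D4 = 0x04E41
One's-complement sum = 0x4E41.
Checksum = ~0x4E41 & 0xFFFF = 0xB1BE.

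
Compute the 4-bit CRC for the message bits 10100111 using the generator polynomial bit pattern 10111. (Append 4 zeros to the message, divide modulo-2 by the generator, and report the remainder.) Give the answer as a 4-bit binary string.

0001

Append 4 zeros: 101001110000. Divide by 10111 (XOR where the leading bit is 1):
  pos 0: 10100 XOR 10111 = 00011
  pos 3: 11111 XOR 10111 = 01000
  pos 4: 10000 XOR 10111 = 00111
  pos 6: 11100 XOR 10111 = 01011
  pos 7: 10110 XOR 10111 = 00001
Remainder (last 4 bits) = 0001. This is the CRC / FCS.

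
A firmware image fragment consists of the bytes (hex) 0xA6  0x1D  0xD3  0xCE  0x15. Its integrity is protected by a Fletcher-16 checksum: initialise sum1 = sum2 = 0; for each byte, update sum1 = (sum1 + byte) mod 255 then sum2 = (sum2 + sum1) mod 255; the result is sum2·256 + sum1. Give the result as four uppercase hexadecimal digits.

Running sums (mod 255):
  after byte 0 (0xA6): sum1=166, sum2=166
  after byte 1 (0x1D): sum1=195, sum2=106
  after byte 2 (0xD3): sum1=151, sum2=2
  after byte 3 (0xCE): sum1=102, sum2=104
  after byte 4 (0x15): sum1=123, sum2=227
Checksum = sum2·256 + sum1 = 227·256 + 123 = 58235 = 0xE37B.

E37B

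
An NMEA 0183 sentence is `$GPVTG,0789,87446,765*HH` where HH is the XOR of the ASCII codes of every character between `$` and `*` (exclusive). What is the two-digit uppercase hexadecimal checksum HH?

XOR the ASCII codes of the payload characters:
  'G' = 0x47 → acc = 0x47
  'P' = 0x50 → acc = 0x17
  'V' = 0x56 → acc = 0x41
  'T' = 0x54 → acc = 0x15
  'G' = 0x47 → acc = 0x52
  ',' = 0x2C → acc = 0x7E
  '0' = 0x30 → acc = 0x4E
  '7' = 0x37 → acc = 0x79
  '8' = 0x38 → acc = 0x41
  '9' = 0x39 → acc = 0x78
  ',' = 0x2C → acc = 0x54
  '8' = 0x38 → acc = 0x6C
  '7' = 0x37 → acc = 0x5B
  '4' = 0x34 → acc = 0x6F
  '4' = 0x34 → acc = 0x5B
  '6' = 0x36 → acc = 0x6D
  ',' = 0x2C → acc = 0x41
  '7' = 0x37 → acc = 0x76
  '6' = 0x36 → acc = 0x40
  '5' = 0x35 → acc = 0x75
Checksum = 0x75.

75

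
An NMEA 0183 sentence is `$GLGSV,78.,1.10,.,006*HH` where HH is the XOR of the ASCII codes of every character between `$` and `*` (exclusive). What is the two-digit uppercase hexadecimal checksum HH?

6E

XOR the ASCII codes of the payload characters:
  'G' = 0x47 → acc = 0x47
  'L' = 0x4C → acc = 0x0B
  'G' = 0x47 → acc = 0x4C
  'S' = 0x53 → acc = 0x1F
  'V' = 0x56 → acc = 0x49
  ',' = 0x2C → acc = 0x65
  '7' = 0x37 → acc = 0x52
  '8' = 0x38 → acc = 0x6A
  '.' = 0x2E → acc = 0x44
  ',' = 0x2C → acc = 0x68
  '1' = 0x31 → acc = 0x59
  '.' = 0x2E → acc = 0x77
  '1' = 0x31 → acc = 0x46
  '0' = 0x30 → acc = 0x76
  ',' = 0x2C → acc = 0x5A
  '.' = 0x2E → acc = 0x74
  ',' = 0x2C → acc = 0x58
  '0' = 0x30 → acc = 0x68
  '0' = 0x30 → acc = 0x58
  '6' = 0x36 → acc = 0x6E
Checksum = 0x6E.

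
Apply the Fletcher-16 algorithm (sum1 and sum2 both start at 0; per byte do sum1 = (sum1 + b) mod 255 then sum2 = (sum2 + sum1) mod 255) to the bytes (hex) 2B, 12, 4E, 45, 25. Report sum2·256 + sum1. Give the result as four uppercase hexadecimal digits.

BAF5

Running sums (mod 255):
  after byte 0 (2B): sum1=43, sum2=43
  after byte 1 (12): sum1=61, sum2=104
  after byte 2 (4E): sum1=139, sum2=243
  after byte 3 (45): sum1=208, sum2=196
  after byte 4 (25): sum1=245, sum2=186
Checksum = sum2·256 + sum1 = 186·256 + 245 = 47861 = 0xBAF5.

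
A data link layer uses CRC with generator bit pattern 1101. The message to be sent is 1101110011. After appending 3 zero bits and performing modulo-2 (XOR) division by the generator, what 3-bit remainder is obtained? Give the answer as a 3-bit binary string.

001

Append 3 zeros: 1101110011000. Divide by 1101 (XOR where the leading bit is 1):
  pos 0: 1101 XOR 1101 = 0000
  pos 4: 1100 XOR 1101 = 0001
  pos 7: 1110 XOR 1101 = 0011
  pos 9: 1100 XOR 1101 = 0001
Remainder (last 3 bits) = 001. This is the CRC / FCS.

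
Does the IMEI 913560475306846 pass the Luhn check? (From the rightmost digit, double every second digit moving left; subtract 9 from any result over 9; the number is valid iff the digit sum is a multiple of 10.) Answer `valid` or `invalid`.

invalid

From the right, keep odd positions and double even positions (subtract 9 from any doubled value over 9):
  doubled (positions 2,4,...): 8 3 6 5 0 1 2 → sum 25
  kept (positions 1,3,...): 6 8 0 5 4 6 3 9 → sum 41
Total = 66.
66 mod 10 = 6, so the number is invalid.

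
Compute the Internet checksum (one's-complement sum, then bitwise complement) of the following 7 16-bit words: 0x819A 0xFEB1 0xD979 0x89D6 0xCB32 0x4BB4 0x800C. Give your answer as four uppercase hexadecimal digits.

One's-complement addition (fold any carry out of bit 15 back into bit 0):
  0x819A + 0xFEB1 = 0x1804B → wrap carry → 0x804C
  0x804C + 0xD979 = 0x159C5 → wrap carry → 0x59C6
  0x59C6 + 0x89D6 = 0x0E39C
  0xE39C + 0xCB32 = 0x1AECE → wrap carry → 0xAECF
  0xAECF + 0x4BB4 = 0x0FA83
  0xFA83 + 0x800C = 0x17A8F → wrap carry → 0x7A90
One's-complement sum = 0x7A90.
Checksum = ~0x7A90 & 0xFFFF = 0x856F.

856F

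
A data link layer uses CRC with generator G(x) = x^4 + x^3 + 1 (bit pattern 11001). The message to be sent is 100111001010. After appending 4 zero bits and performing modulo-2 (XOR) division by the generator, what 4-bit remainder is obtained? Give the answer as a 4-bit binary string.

Append 4 zeros: 1001110010100000. Divide by 11001 (XOR where the leading bit is 1):
  pos 0: 10011 XOR 11001 = 01010
  pos 1: 10101 XOR 11001 = 01100
  pos 2: 11000 XOR 11001 = 00001
  pos 6: 10101 XOR 11001 = 01100
  pos 7: 11000 XOR 11001 = 00001
  pos 11: 10000 XOR 11001 = 01001
Remainder (last 4 bits) = 1001. This is the CRC / FCS.

1001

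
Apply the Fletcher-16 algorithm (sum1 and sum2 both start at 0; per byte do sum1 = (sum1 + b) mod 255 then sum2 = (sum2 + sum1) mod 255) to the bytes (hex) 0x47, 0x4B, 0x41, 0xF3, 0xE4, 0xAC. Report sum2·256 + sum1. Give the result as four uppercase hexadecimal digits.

7B59

Running sums (mod 255):
  after byte 0 (0x47): sum1=71, sum2=71
  after byte 1 (0x4B): sum1=146, sum2=217
  after byte 2 (0x41): sum1=211, sum2=173
  after byte 3 (0xF3): sum1=199, sum2=117
  after byte 4 (0xE4): sum1=172, sum2=34
  after byte 5 (0xAC): sum1=89, sum2=123
Checksum = sum2·256 + sum1 = 123·256 + 89 = 31577 = 0x7B59.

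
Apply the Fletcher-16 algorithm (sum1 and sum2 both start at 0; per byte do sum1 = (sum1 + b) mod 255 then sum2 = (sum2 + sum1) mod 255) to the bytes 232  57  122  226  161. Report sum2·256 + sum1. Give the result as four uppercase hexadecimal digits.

Running sums (mod 255):
  after byte 0 (232): sum1=232, sum2=232
  after byte 1 (57): sum1=34, sum2=11
  after byte 2 (122): sum1=156, sum2=167
  after byte 3 (226): sum1=127, sum2=39
  after byte 4 (161): sum1=33, sum2=72
Checksum = sum2·256 + sum1 = 72·256 + 33 = 18465 = 0x4821.

4821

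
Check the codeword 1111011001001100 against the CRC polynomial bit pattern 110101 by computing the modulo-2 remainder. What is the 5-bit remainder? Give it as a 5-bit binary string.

00111

Modulo-2 division of 1111011001001100 by 110101:
  pos 0: 111101 XOR 110101 = 001000
  pos 2: 100010 XOR 110101 = 010111
  pos 3: 101110 XOR 110101 = 011011
  pos 4: 110111 XOR 110101 = 000010
  pos 8: 100011 XOR 110101 = 010110
  pos 9: 101100 XOR 110101 = 011001
  pos 10: 110010 XOR 110101 = 000111
Remainder = 00111 (nonzero — an error is detected).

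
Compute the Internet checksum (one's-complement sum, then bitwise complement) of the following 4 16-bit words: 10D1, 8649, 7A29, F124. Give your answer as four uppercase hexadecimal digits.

One's-complement addition (fold any carry out of bit 15 back into bit 0):
  0x10D1 + 0x8649 = 0x0971A
  0x971A + 0x7A29 = 0x11143 → wrap carry → 0x1144
  0x1144 + 0xF124 = 0x10268 → wrap carry → 0x0269
One's-complement sum = 0x0269.
Checksum = ~0x0269 & 0xFFFF = 0xFD96.

FD96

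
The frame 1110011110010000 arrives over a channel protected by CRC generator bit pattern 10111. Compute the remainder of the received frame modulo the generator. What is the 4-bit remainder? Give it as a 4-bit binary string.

0000

Modulo-2 division of 1110011110010000 by 10111:
  pos 0: 11100 XOR 10111 = 01011
  pos 1: 10111 XOR 10111 = 00000
  pos 6: 11100 XOR 10111 = 01011
  pos 7: 10111 XOR 10111 = 00000
Remainder = 0000 (zero — the frame passes the CRC check).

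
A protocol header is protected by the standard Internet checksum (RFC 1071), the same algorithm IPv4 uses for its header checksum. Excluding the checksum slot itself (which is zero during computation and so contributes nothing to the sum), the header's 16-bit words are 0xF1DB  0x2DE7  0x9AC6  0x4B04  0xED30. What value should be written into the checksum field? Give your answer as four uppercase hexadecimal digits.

One's-complement addition (fold any carry out of bit 15 back into bit 0):
  0xF1DB + 0x2DE7 = 0x11FC2 → wrap carry → 0x1FC3
  0x1FC3 + 0x9AC6 = 0x0BA89
  0xBA89 + 0x4B04 = 0x1058D → wrap carry → 0x058E
  0x058E + 0xED30 = 0x0F2BE
One's-complement sum = 0xF2BE.
Checksum = ~0xF2BE & 0xFFFF = 0x0D41.

0D41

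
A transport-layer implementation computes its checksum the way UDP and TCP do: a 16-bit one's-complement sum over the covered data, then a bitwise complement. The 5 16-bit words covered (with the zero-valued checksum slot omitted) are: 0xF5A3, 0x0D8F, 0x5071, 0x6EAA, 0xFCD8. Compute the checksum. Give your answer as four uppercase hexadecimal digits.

One's-complement addition (fold any carry out of bit 15 back into bit 0):
  0xF5A3 + 0x0D8F = 0x10332 → wrap carry → 0x0333
  0x0333 + 0x5071 = 0x053A4
  0x53A4 + 0x6EAA = 0x0C24E
  0xC24E + 0xFCD8 = 0x1BF26 → wrap carry → 0xBF27
One's-complement sum = 0xBF27.
Checksum = ~0xBF27 & 0xFFFF = 0x40D8.

40D8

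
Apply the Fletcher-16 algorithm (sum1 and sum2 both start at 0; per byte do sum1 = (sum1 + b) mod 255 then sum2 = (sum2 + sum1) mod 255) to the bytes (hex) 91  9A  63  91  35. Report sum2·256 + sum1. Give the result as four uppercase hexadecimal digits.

C456

Running sums (mod 255):
  after byte 0 (91): sum1=145, sum2=145
  after byte 1 (9A): sum1=44, sum2=189
  after byte 2 (63): sum1=143, sum2=77
  after byte 3 (91): sum1=33, sum2=110
  after byte 4 (35): sum1=86, sum2=196
Checksum = sum2·256 + sum1 = 196·256 + 86 = 50262 = 0xC456.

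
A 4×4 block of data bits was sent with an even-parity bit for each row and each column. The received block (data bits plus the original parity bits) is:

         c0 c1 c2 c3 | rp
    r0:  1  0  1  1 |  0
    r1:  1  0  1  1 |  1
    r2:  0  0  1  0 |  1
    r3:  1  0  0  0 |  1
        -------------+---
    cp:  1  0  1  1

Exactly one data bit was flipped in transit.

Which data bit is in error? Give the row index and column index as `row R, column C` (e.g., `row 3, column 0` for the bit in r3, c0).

row 0, column 3

Recompute each row's even parity and compare to rp:
  r0: data parity 1, sent rp 0 → mismatch
  r1: data parity 1, sent rp 1 → ok
  r2: data parity 1, sent rp 1 → ok
  r3: data parity 1, sent rp 1 → ok
Recompute each column's even parity and compare to cp:
  c0: data parity 1, sent cp 1 → ok
  c1: data parity 0, sent cp 0 → ok
  c2: data parity 1, sent cp 1 → ok
  c3: data parity 0, sent cp 1 → mismatch
Exactly one row (r0) and one column (c3) fail → the flipped bit is at their intersection.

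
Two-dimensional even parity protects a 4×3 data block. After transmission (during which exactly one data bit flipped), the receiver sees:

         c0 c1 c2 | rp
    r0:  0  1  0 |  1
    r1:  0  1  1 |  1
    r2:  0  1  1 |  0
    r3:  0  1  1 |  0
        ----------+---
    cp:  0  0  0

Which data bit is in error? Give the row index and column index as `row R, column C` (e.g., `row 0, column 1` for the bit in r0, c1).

row 1, column 2

Recompute each row's even parity and compare to rp:
  r0: data parity 1, sent rp 1 → ok
  r1: data parity 0, sent rp 1 → mismatch
  r2: data parity 0, sent rp 0 → ok
  r3: data parity 0, sent rp 0 → ok
Recompute each column's even parity and compare to cp:
  c0: data parity 0, sent cp 0 → ok
  c1: data parity 0, sent cp 0 → ok
  c2: data parity 1, sent cp 0 → mismatch
Exactly one row (r1) and one column (c2) fail → the flipped bit is at their intersection.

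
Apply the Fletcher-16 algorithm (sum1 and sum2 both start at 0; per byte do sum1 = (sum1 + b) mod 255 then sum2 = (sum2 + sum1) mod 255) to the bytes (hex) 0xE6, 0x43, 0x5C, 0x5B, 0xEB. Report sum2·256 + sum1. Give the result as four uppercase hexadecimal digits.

47CD

Running sums (mod 255):
  after byte 0 (0xE6): sum1=230, sum2=230
  after byte 1 (0x43): sum1=42, sum2=17
  after byte 2 (0x5C): sum1=134, sum2=151
  after byte 3 (0x5B): sum1=225, sum2=121
  after byte 4 (0xEB): sum1=205, sum2=71
Checksum = sum2·256 + sum1 = 71·256 + 205 = 18381 = 0x47CD.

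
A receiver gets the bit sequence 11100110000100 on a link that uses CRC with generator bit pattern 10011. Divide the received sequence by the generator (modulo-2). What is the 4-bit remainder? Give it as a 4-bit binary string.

0110

Modulo-2 division of 11100110000100 by 10011:
  pos 0: 11100 XOR 10011 = 01111
  pos 1: 11111 XOR 10011 = 01100
  pos 2: 11001 XOR 10011 = 01010
  pos 3: 10100 XOR 10011 = 00111
  pos 5: 11100 XOR 10011 = 01111
  pos 6: 11110 XOR 10011 = 01101
  pos 7: 11011 XOR 10011 = 01000
  pos 8: 10000 XOR 10011 = 00011
Remainder = 0110 (nonzero — an error is detected).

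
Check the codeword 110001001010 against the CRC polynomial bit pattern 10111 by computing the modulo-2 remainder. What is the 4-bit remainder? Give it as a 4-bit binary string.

Modulo-2 division of 110001001010 by 10111:
  pos 0: 11000 XOR 10111 = 01111
  pos 1: 11111 XOR 10111 = 01000
  pos 2: 10000 XOR 10111 = 00111
  pos 4: 11101 XOR 10111 = 01010
  pos 5: 10100 XOR 10111 = 00011
Remainder = 1110 (nonzero — an error is detected).

1110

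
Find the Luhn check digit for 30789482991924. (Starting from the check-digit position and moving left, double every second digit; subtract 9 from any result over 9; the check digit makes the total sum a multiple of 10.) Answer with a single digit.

Partial digits right→left: 4 2 9 1 9 9 2 8 4 9 8 7 0 3
Double every second digit counting from the check-digit position (so the 1st, 3rd, 5th, ... of the partial from the right).
  doubled (with −9 where >9): 8 9 9 4 8 7 0 → sum 45
  kept as-is: 2 1 9 8 9 7 3 → sum 39
Total = 45 + 39 = 84.
Check digit = (10 − (84 mod 10)) mod 10 = 6.

6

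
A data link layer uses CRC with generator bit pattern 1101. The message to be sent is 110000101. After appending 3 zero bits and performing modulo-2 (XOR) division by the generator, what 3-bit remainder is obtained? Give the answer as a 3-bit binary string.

100

Append 3 zeros: 110000101000. Divide by 1101 (XOR where the leading bit is 1):
  pos 0: 1100 XOR 1101 = 0001
  pos 3: 1001 XOR 1101 = 0100
  pos 4: 1000 XOR 1101 = 0101
  pos 5: 1011 XOR 1101 = 0110
  pos 6: 1100 XOR 1101 = 0001
Remainder (last 3 bits) = 100. This is the CRC / FCS.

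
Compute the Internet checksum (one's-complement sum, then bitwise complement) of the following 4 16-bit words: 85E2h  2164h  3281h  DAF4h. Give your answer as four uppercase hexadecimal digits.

4B43

One's-complement addition (fold any carry out of bit 15 back into bit 0):
  0x85E2 + 0x2164 = 0x0A746
  0xA746 + 0x3281 = 0x0D9C7
  0xD9C7 + 0xDAF4 = 0x1B4BB → wrap carry → 0xB4BC
One's-complement sum = 0xB4BC.
Checksum = ~0xB4BC & 0xFFFF = 0x4B43.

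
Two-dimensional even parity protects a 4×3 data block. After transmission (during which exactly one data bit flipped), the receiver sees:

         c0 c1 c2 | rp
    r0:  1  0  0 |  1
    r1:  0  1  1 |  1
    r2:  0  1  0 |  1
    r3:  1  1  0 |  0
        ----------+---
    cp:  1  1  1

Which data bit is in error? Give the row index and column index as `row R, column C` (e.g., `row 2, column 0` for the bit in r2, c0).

row 1, column 0

Recompute each row's even parity and compare to rp:
  r0: data parity 1, sent rp 1 → ok
  r1: data parity 0, sent rp 1 → mismatch
  r2: data parity 1, sent rp 1 → ok
  r3: data parity 0, sent rp 0 → ok
Recompute each column's even parity and compare to cp:
  c0: data parity 0, sent cp 1 → mismatch
  c1: data parity 1, sent cp 1 → ok
  c2: data parity 1, sent cp 1 → ok
Exactly one row (r1) and one column (c0) fail → the flipped bit is at their intersection.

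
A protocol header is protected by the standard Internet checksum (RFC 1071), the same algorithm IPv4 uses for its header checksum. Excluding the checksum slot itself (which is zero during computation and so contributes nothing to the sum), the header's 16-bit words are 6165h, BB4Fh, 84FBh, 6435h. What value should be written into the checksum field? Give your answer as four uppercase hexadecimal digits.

FA19

One's-complement addition (fold any carry out of bit 15 back into bit 0):
  0x6165 + 0xBB4F = 0x11CB4 → wrap carry → 0x1CB5
  0x1CB5 + 0x84FB = 0x0A1B0
  0xA1B0 + 0x6435 = 0x105E5 → wrap carry → 0x05E6
One's-complement sum = 0x05E6.
Checksum = ~0x05E6 & 0xFFFF = 0xFA19.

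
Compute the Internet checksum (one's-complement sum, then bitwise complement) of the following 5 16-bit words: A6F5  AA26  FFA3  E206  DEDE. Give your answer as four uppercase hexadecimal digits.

EE59

One's-complement addition (fold any carry out of bit 15 back into bit 0):
  0xA6F5 + 0xAA26 = 0x1511B → wrap carry → 0x511C
  0x511C + 0xFFA3 = 0x150BF → wrap carry → 0x50C0
  0x50C0 + 0xE206 = 0x132C6 → wrap carry → 0x32C7
  0x32C7 + 0xDEDE = 0x111A5 → wrap carry → 0x11A6
One's-complement sum = 0x11A6.
Checksum = ~0x11A6 & 0xFFFF = 0xEE59.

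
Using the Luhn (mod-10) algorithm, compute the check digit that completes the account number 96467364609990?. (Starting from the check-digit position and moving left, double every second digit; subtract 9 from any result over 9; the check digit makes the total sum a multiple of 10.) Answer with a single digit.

Partial digits right→left: 0 9 9 9 0 6 4 6 3 7 6 4 6 9
Double every second digit counting from the check-digit position (so the 1st, 3rd, 5th, ... of the partial from the right).
  doubled (with −9 where >9): 0 9 0 8 6 3 3 → sum 29
  kept as-is: 9 9 6 6 7 4 9 → sum 50
Total = 29 + 50 = 79.
Check digit = (10 − (79 mod 10)) mod 10 = 1.

1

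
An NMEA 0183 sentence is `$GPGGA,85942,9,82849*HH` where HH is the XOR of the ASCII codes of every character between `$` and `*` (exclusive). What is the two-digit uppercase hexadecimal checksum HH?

4E

XOR the ASCII codes of the payload characters:
  'G' = 0x47 → acc = 0x47
  'P' = 0x50 → acc = 0x17
  'G' = 0x47 → acc = 0x50
  'G' = 0x47 → acc = 0x17
  'A' = 0x41 → acc = 0x56
  ',' = 0x2C → acc = 0x7A
  '8' = 0x38 → acc = 0x42
  '5' = 0x35 → acc = 0x77
  '9' = 0x39 → acc = 0x4E
  '4' = 0x34 → acc = 0x7A
  '2' = 0x32 → acc = 0x48
  ',' = 0x2C → acc = 0x64
  '9' = 0x39 → acc = 0x5D
  ',' = 0x2C → acc = 0x71
  '8' = 0x38 → acc = 0x49
  '2' = 0x32 → acc = 0x7B
  '8' = 0x38 → acc = 0x43
  '4' = 0x34 → acc = 0x77
  '9' = 0x39 → acc = 0x4E
Checksum = 0x4E.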